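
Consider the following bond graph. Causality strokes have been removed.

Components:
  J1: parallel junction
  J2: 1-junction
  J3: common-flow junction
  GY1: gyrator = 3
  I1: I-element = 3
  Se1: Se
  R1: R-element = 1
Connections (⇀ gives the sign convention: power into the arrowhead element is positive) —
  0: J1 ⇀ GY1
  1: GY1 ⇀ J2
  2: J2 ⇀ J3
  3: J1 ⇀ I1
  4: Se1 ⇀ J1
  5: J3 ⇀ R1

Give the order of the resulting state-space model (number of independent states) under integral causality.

1  (I1 all integral)

β4 |J1  (source Se1 imposes e)
β0 |GY1  (J1: bond 4 brought effort, rest push out)
β3 |I1  (0-jn J1 has e-setter on 4)
β1 |GY1  (GY1: gyrator matches bond 0)
β2 |J2  (common-f at J2 fixed by 1)
β5 |J3  (common-f at J3 fixed by 2)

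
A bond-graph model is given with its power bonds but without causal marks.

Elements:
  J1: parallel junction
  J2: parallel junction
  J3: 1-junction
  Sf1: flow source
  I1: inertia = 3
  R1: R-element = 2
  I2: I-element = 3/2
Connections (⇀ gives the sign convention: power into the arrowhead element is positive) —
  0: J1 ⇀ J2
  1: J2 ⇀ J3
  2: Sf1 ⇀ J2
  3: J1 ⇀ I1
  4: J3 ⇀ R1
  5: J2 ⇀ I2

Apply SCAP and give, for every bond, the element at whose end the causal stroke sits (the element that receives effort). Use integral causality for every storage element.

bond 0 |J1
bond 1 |J2
bond 2 |Sf1
bond 3 |I1
bond 4 |J3
bond 5 |I2

#2 |Sf1  (source Sf1 imposes f)
#3 |I1  (I1: I, integral causality)
#0 |J1  (J1 needs exactly one e-in)
#5 |I2  (I2: I, integral causality)
#1 |J2  (only one effort-in slot at J2)
#4 |J3  (J3: bond 1 brought flow, rest push out)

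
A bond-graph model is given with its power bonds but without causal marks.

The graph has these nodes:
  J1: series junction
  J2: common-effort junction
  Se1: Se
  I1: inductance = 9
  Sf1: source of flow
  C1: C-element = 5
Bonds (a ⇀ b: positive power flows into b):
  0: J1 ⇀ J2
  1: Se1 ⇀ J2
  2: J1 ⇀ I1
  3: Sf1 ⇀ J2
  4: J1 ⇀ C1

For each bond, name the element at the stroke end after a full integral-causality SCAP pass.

bond 0 →J1
bond 1 →J2
bond 2 →I1
bond 3 →Sf1
bond 4 →J1

b1 stroke→J2  (Se1: effort source, stroke at far end)
b3 stroke→Sf1  (Sf1: flow source, stroke at near end)
b0 stroke→J1  (0-jn J2 has e-setter on 1)
b2 stroke→I1  (prefer integral on I1)
b4 stroke→J1  (J1 flow already set via bond 2)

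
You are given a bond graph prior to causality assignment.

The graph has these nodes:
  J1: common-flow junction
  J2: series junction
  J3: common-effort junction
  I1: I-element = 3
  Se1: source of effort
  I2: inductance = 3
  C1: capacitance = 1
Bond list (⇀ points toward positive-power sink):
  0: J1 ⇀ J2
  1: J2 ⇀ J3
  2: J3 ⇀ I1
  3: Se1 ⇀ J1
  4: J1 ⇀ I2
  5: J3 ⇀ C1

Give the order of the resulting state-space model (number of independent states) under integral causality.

3  (C1, I1, I2 all integral)

b3 |J1  (Se1: effort source, stroke at far end)
b2 |I1  (I1: I, integral causality)
b4 |I2  (prefer integral on I2)
b0 |J1  (J1: bond 4 brought flow, rest push out)
b1 |J2  (common-f at J2 fixed by 0)
b5 |J3  (J3 needs exactly one e-in)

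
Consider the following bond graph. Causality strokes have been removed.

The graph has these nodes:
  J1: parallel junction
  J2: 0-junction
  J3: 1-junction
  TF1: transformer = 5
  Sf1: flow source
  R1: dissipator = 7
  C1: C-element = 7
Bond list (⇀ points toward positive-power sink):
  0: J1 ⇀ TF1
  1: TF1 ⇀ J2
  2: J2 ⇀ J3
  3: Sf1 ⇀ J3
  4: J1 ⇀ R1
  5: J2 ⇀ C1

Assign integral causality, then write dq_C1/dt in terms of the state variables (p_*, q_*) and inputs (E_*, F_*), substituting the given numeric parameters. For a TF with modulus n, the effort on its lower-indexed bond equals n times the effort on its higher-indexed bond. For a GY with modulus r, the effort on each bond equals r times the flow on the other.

bond 3 stroke at Sf1  (Sf1 fixes flow; stroke at Sf1)
bond 2 stroke at J3  (J3 flow already set via bond 3)
bond 5 stroke at J2  (C1: C, integral causality)
bond 1 stroke at TF1  (common-e at J2 fixed by 5)
bond 0 stroke at J1  (TF1: transformer flips bond 1)
bond 4 stroke at R1  (0-jn J1 has e-setter on 0)

dq_C1/dt = -F_Sf1 - 25*q_C1/49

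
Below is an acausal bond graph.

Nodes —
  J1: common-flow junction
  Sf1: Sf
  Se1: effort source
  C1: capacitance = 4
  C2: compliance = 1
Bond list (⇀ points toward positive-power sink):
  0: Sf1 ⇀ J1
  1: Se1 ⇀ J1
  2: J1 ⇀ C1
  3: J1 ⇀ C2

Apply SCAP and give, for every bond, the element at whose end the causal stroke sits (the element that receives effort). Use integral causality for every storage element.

#0 |Sf1
#1 |J1
#2 |J1
#3 |J1

b0 |Sf1  (Sf1 (Sf) sets flow on bond)
b1 |J1  (Se1 fixes effort; stroke away)
b2 |J1  (1-jn J1 has f-setter on 0)
b3 |J1  (common-f at J1 fixed by 0)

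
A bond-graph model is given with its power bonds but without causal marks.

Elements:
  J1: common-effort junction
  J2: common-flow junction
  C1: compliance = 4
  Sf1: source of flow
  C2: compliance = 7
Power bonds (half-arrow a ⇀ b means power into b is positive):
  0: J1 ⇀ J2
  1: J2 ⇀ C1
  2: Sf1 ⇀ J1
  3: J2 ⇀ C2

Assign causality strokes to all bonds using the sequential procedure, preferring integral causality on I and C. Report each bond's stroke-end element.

b2 stroke at Sf1  (Sf1: flow source, stroke at near end)
b0 stroke at J1  (only one effort-in slot at J1)
b1 stroke at J2  (J2: bond 0 brought flow, rest push out)
b3 stroke at J2  (common-f at J2 fixed by 0)

β0 stroke→J1
β1 stroke→J2
β2 stroke→Sf1
β3 stroke→J2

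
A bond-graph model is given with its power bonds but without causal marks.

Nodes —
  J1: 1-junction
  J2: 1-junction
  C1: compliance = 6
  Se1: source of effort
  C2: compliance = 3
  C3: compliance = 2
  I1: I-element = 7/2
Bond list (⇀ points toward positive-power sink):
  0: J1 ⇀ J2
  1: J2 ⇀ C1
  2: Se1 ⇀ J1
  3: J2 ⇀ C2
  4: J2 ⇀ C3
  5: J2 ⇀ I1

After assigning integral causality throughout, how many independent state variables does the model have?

b2 stroke at J1  (Se1: effort source, stroke at far end)
b0 stroke at J2  (J1: last free bond brings flow in)
b1 stroke at J2  (C1: C, integral causality)
b3 stroke at J2  (C2: C, integral causality)
b4 stroke at J2  (C3 outputs effort q/C3)
b5 stroke at I1  (closing 1-jn rule on J2)

4  (C1, C2, C3, I1 all integral)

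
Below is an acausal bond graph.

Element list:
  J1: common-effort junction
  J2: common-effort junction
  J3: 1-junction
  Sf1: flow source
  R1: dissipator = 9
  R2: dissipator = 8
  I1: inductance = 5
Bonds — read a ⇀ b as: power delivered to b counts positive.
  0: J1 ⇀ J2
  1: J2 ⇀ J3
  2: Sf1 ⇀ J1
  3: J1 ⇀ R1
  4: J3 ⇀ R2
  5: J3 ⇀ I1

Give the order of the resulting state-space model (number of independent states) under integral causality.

#2 stroke at Sf1  (source Sf1 imposes f)
#5 stroke at I1  (I1: I, integral causality)
#1 stroke at J3  (J3 flow already set via bond 5)
#4 stroke at J3  (common-f at J3 fixed by 5)
#0 stroke at J2  (J2 needs exactly one e-in)
#3 stroke at J1  (J1: last free bond brings effort in)

1  (I1 all integral)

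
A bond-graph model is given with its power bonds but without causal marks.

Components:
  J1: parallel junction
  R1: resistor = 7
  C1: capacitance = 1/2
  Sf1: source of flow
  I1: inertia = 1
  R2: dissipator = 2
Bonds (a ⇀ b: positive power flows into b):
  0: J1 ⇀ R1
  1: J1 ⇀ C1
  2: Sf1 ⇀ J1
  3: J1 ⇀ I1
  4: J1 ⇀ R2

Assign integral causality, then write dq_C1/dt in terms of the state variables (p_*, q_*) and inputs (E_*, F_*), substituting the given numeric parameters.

dq_C1/dt = F_Sf1 - p_I1 - 9*q_C1/7

#2 →Sf1  (Sf1: flow source, stroke at near end)
#1 →J1  (C1 integral (e out))
#0 →R1  (J1: bond 1 brought effort, rest push out)
#3 →I1  (J1: bond 1 brought effort, rest push out)
#4 →R2  (J1: bond 1 brought effort, rest push out)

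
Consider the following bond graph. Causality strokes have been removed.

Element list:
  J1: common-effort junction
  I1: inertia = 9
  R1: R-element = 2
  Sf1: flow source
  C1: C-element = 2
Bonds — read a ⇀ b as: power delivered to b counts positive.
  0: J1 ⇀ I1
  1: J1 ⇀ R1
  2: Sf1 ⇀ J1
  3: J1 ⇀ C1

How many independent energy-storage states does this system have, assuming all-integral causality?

2  (C1, I1 all integral)

#2 stroke at Sf1  (Sf1 fixes flow; stroke at Sf1)
#0 stroke at I1  (I1: I, integral causality)
#3 stroke at J1  (C1: C, integral causality)
#1 stroke at R1  (0-jn J1 has e-setter on 3)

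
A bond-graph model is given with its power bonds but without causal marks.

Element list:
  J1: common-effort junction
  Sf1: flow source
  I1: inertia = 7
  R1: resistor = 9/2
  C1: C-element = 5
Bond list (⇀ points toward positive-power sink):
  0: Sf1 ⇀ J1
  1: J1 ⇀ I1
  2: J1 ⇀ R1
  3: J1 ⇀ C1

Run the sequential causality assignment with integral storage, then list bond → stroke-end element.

#0 stroke at Sf1
#1 stroke at I1
#2 stroke at R1
#3 stroke at J1

bond 0 |Sf1  (Sf1: flow source, stroke at near end)
bond 1 |I1  (I1 outputs flow p/I1)
bond 3 |J1  (C1 outputs effort q/C1)
bond 2 |R1  (common-e at J1 fixed by 3)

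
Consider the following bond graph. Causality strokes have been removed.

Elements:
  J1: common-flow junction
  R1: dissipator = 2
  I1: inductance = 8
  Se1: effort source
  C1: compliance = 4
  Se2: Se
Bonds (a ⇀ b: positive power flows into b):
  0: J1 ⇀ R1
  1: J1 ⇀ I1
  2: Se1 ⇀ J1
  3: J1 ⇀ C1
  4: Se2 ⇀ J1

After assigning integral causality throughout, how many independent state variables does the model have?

2  (C1, I1 all integral)

b2 →J1  (source Se1 imposes e)
b4 →J1  (Se2 (Se) sets effort on bond)
b1 →I1  (I1 integral (f out))
b0 →J1  (J1: bond 1 brought flow, rest push out)
b3 →J1  (J1 flow already set via bond 1)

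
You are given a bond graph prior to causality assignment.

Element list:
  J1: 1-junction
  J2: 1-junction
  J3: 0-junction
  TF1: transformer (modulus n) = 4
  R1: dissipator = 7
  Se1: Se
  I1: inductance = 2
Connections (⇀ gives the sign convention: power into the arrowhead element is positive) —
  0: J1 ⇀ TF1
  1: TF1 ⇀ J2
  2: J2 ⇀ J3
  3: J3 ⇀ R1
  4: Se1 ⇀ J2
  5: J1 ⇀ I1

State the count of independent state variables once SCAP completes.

1  (I1 all integral)

b4 →J2  (Se1 fixes effort; stroke away)
b5 →I1  (I1: I, integral causality)
b0 →J1  (1-jn J1 has f-setter on 5)
b1 →TF1  (TF TF1: opposite of bond 0)
b2 →J2  (J2: bond 1 brought flow, rest push out)
b3 →J3  (J3 needs exactly one e-in)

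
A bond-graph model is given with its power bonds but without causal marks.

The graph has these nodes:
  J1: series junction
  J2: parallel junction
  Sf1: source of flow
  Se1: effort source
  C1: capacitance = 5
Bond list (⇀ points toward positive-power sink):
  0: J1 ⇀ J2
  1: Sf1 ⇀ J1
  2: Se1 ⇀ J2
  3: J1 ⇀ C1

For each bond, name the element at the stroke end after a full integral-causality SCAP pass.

#0 stroke at J1
#1 stroke at Sf1
#2 stroke at J2
#3 stroke at J1

#1 |Sf1  (source Sf1 imposes f)
#2 |J2  (Se1 (Se) sets effort on bond)
#0 |J1  (J1: bond 1 brought flow, rest push out)
#3 |J1  (common-f at J1 fixed by 1)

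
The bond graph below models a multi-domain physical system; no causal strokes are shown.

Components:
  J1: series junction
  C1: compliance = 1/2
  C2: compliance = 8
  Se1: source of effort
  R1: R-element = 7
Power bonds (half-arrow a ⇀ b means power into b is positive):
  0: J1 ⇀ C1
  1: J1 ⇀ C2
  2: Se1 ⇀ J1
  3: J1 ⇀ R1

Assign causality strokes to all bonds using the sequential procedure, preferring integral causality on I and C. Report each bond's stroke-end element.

bond 0 stroke at J1
bond 1 stroke at J1
bond 2 stroke at J1
bond 3 stroke at R1

bond 2 stroke at J1  (source Se1 imposes e)
bond 0 stroke at J1  (C1 integral (e out))
bond 1 stroke at J1  (C2 integral (e out))
bond 3 stroke at R1  (J1: last free bond brings flow in)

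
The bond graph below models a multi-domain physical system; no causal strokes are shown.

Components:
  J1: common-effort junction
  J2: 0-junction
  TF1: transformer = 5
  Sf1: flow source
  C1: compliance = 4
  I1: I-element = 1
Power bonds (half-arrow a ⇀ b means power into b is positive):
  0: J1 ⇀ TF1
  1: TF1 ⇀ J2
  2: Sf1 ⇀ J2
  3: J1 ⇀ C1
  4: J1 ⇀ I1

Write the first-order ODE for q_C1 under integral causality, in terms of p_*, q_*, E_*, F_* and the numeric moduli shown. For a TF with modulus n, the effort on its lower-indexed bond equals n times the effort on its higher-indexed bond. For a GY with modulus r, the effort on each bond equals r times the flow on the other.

β2 →Sf1  (Sf1 fixes flow; stroke at Sf1)
β1 →J2  (J2: last free bond brings effort in)
β0 →TF1  (TF1 one-in-one-out from 1)
β3 →J1  (prefer integral on C1)
β4 →I1  (0-jn J1 has e-setter on 3)

dq_C1/dt = F_Sf1/5 - p_I1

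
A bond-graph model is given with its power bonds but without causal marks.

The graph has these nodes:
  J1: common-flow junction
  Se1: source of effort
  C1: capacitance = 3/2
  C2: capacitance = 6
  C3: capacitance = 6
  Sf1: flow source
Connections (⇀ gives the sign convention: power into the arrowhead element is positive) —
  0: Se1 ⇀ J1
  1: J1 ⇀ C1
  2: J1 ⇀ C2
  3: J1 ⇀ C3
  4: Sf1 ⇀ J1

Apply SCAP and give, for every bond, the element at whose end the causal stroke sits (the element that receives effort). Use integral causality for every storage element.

#0 |J1
#1 |J1
#2 |J1
#3 |J1
#4 |Sf1

b0 |J1  (Se1 (Se) sets effort on bond)
b4 |Sf1  (Sf1 (Sf) sets flow on bond)
b1 |J1  (1-jn J1 has f-setter on 4)
b2 |J1  (1-jn J1 has f-setter on 4)
b3 |J1  (J1 flow already set via bond 4)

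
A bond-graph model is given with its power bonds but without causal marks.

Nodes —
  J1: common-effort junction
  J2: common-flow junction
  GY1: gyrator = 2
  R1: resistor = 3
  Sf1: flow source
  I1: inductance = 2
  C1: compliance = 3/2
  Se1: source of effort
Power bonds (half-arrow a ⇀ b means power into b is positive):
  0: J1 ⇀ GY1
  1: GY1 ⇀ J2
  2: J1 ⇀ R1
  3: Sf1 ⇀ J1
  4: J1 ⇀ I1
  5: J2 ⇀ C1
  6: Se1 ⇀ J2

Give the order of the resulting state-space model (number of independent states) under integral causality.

2  (C1, I1 all integral)

b3 stroke at Sf1  (Sf1 (Sf) sets flow on bond)
b6 stroke at J2  (source Se1 imposes e)
b4 stroke at I1  (prefer integral on I1)
b5 stroke at J2  (C1: C, integral causality)
b1 stroke at GY1  (closing 1-jn rule on J2)
b0 stroke at GY1  (GY1 both-in/both-out from 1)
b2 stroke at J1  (only one effort-in slot at J1)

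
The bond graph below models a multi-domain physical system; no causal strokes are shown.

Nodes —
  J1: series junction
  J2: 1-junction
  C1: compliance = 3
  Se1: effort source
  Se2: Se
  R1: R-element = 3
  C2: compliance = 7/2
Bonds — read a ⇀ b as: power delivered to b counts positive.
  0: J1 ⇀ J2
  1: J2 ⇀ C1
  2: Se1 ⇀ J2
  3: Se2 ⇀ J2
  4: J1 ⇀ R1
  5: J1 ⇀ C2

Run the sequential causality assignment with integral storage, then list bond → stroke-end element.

bond 0 →J1
bond 1 →J2
bond 2 →J2
bond 3 →J2
bond 4 →R1
bond 5 →J1

#2 |J2  (source Se1 imposes e)
#3 |J2  (Se2: effort source, stroke at far end)
#1 |J2  (C1: C, integral causality)
#0 |J1  (J2 needs exactly one f-in)
#5 |J1  (C2 outputs effort q/C2)
#4 |R1  (closing 1-jn rule on J1)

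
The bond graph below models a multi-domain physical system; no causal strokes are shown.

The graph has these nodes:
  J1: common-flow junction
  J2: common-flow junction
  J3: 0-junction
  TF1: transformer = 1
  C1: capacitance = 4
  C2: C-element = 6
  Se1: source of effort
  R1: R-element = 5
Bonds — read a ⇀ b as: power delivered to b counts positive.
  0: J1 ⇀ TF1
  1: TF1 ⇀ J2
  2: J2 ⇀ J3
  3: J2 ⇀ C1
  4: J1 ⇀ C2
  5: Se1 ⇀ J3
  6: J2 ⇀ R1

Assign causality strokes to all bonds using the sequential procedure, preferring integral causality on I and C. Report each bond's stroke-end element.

bond 5 |J3  (Se1 fixes effort; stroke away)
bond 2 |J2  (0-jn J3 has e-setter on 5)
bond 3 |J2  (prefer integral on C1)
bond 4 |J1  (C2 integral (e out))
bond 0 |TF1  (J1: last free bond brings flow in)
bond 1 |J2  (TF TF1: opposite of bond 0)
bond 6 |R1  (J2: last free bond brings flow in)

β0 |TF1
β1 |J2
β2 |J2
β3 |J2
β4 |J1
β5 |J3
β6 |R1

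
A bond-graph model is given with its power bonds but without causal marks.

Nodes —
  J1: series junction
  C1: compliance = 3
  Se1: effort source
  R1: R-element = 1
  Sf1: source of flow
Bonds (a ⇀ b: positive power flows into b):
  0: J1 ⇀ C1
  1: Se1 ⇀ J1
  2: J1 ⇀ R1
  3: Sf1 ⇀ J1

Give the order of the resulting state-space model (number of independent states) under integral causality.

1  (C1 all integral)

β1 stroke→J1  (Se1 fixes effort; stroke away)
β3 stroke→Sf1  (source Sf1 imposes f)
β0 stroke→J1  (J1: bond 3 brought flow, rest push out)
β2 stroke→J1  (J1 flow already set via bond 3)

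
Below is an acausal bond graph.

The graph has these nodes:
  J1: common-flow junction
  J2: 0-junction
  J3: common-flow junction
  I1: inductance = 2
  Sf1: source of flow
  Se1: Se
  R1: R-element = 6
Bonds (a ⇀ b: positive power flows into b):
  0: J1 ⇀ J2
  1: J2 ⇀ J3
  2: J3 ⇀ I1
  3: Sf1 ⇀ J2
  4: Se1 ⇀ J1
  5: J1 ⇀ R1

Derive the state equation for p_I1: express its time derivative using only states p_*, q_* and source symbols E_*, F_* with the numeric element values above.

#3 stroke→Sf1  (Sf1 (Sf) sets flow on bond)
#4 stroke→J1  (Se1 fixes effort; stroke away)
#2 stroke→I1  (I1 outputs flow p/I1)
#1 stroke→J3  (common-f at J3 fixed by 2)
#0 stroke→J2  (closing 0-jn rule on J2)
#5 stroke→J1  (1-jn J1 has f-setter on 0)

dp_I1/dt = E_Se1 + 6*F_Sf1 - 3*p_I1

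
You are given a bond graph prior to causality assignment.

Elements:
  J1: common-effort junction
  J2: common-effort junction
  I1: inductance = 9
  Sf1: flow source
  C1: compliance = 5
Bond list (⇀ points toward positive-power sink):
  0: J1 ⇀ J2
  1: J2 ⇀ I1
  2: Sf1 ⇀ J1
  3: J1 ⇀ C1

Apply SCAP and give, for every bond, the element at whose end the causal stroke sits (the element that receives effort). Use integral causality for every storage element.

bond 0 stroke at J2
bond 1 stroke at I1
bond 2 stroke at Sf1
bond 3 stroke at J1

b2 →Sf1  (Sf1: flow source, stroke at near end)
b1 →I1  (I1 integral (f out))
b0 →J2  (J2: last free bond brings effort in)
b3 →J1  (J1: last free bond brings effort in)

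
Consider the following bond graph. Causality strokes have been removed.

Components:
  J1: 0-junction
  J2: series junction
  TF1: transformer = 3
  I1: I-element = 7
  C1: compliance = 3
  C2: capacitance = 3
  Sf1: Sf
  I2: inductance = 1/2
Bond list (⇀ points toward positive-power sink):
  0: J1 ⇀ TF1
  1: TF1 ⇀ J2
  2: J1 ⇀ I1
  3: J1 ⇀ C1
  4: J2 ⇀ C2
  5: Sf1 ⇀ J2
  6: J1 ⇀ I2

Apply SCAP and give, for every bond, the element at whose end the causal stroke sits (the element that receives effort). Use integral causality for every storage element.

#0 stroke at TF1
#1 stroke at J2
#2 stroke at I1
#3 stroke at J1
#4 stroke at J2
#5 stroke at Sf1
#6 stroke at I2

#5 stroke→Sf1  (Sf1 fixes flow; stroke at Sf1)
#1 stroke→J2  (common-f at J2 fixed by 5)
#4 stroke→J2  (J2: bond 5 brought flow, rest push out)
#0 stroke→TF1  (TF TF1: opposite of bond 1)
#2 stroke→I1  (I1: I, integral causality)
#3 stroke→J1  (C1 integral (e out))
#6 stroke→I2  (J1: bond 3 brought effort, rest push out)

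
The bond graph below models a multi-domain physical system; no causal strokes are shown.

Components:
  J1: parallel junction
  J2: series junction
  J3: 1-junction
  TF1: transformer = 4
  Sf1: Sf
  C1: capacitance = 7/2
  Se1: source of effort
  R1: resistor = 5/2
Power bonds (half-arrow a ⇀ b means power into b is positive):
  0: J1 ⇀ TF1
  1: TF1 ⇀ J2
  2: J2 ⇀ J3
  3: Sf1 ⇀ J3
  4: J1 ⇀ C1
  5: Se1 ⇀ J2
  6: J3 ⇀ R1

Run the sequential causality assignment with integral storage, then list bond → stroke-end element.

bond 0 stroke→TF1
bond 1 stroke→J2
bond 2 stroke→J3
bond 3 stroke→Sf1
bond 4 stroke→J1
bond 5 stroke→J2
bond 6 stroke→J3

bond 3 →Sf1  (Sf1 fixes flow; stroke at Sf1)
bond 5 →J2  (source Se1 imposes e)
bond 2 →J3  (J3: bond 3 brought flow, rest push out)
bond 6 →J3  (1-jn J3 has f-setter on 3)
bond 1 →J2  (1-jn J2 has f-setter on 2)
bond 0 →TF1  (through TF1, causality passes straight; one stroke at TF1)
bond 4 →J1  (J1 needs exactly one e-in)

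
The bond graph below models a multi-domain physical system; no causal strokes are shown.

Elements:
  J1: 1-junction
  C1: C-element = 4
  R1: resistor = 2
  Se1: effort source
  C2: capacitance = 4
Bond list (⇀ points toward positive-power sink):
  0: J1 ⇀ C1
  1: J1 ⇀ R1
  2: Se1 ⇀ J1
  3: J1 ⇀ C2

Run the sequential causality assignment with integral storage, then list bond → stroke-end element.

#2 stroke→J1  (Se1 fixes effort; stroke away)
#0 stroke→J1  (prefer integral on C1)
#3 stroke→J1  (C2: C, integral causality)
#1 stroke→R1  (J1 needs exactly one f-in)

b0 stroke→J1
b1 stroke→R1
b2 stroke→J1
b3 stroke→J1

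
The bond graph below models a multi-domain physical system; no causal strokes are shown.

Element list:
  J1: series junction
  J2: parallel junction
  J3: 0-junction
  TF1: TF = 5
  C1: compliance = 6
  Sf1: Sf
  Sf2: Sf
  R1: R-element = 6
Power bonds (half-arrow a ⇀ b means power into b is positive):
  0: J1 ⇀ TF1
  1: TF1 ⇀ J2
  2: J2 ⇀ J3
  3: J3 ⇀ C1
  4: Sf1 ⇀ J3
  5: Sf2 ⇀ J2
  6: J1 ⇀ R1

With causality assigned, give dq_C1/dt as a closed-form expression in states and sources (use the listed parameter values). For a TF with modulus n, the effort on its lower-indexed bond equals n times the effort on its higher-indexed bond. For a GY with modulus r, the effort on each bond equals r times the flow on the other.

dq_C1/dt = F_Sf1 + F_Sf2 - 25*q_C1/36

β4 stroke at Sf1  (Sf1: flow source, stroke at near end)
β5 stroke at Sf2  (source Sf2 imposes f)
β3 stroke at J3  (C1 outputs effort q/C1)
β2 stroke at J2  (J3: bond 3 brought effort, rest push out)
β1 stroke at TF1  (J2 effort already set via bond 2)
β0 stroke at J1  (through TF1, causality passes straight; one stroke at TF1)
β6 stroke at R1  (only one flow-in slot at J1)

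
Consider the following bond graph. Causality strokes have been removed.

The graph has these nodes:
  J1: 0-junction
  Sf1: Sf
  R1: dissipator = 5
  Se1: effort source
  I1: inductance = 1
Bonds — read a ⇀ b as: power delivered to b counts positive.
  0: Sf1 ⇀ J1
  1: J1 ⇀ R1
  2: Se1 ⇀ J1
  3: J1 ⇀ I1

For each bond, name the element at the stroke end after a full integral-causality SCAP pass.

b0 stroke→Sf1  (Sf1 (Sf) sets flow on bond)
b2 stroke→J1  (Se1: effort source, stroke at far end)
b1 stroke→R1  (J1: bond 2 brought effort, rest push out)
b3 stroke→I1  (0-jn J1 has e-setter on 2)

bond 0 →Sf1
bond 1 →R1
bond 2 →J1
bond 3 →I1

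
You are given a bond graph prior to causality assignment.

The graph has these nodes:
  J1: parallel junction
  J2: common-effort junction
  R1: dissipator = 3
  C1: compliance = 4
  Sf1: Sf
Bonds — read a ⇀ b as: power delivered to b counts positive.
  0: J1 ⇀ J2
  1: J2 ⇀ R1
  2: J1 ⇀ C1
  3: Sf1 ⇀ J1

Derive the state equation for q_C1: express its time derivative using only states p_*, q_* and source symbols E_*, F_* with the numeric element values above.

b3 |Sf1  (Sf1 fixes flow; stroke at Sf1)
b2 |J1  (C1 outputs effort q/C1)
b0 |J2  (J1: bond 2 brought effort, rest push out)
b1 |R1  (common-e at J2 fixed by 0)

dq_C1/dt = F_Sf1 - q_C1/12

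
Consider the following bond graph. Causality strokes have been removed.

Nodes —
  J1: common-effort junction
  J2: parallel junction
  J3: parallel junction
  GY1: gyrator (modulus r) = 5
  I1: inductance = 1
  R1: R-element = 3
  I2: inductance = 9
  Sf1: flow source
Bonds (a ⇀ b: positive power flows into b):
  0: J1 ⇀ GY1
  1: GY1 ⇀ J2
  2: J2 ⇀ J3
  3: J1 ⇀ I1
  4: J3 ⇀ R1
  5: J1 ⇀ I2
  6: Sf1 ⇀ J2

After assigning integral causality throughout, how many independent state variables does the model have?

2  (I1, I2 all integral)

bond 6 stroke→Sf1  (Sf1 (Sf) sets flow on bond)
bond 3 stroke→I1  (I1: I, integral causality)
bond 5 stroke→I2  (I2 outputs flow p/I2)
bond 0 stroke→J1  (J1: last free bond brings effort in)
bond 1 stroke→J2  (through GY1, causality inverts; strokes same side of GY1)
bond 2 stroke→J3  (0-jn J2 has e-setter on 1)
bond 4 stroke→R1  (0-jn J3 has e-setter on 2)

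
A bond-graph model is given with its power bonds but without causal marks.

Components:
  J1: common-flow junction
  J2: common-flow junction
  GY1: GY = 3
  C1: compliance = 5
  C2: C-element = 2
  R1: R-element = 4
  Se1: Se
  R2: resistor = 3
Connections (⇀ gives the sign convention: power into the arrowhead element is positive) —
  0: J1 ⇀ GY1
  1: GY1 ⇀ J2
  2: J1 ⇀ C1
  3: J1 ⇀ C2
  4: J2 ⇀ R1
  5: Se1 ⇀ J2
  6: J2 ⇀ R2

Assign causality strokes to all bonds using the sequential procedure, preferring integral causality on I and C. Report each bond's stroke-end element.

bond 5 →J2  (source Se1 imposes e)
bond 2 →J1  (C1: C, integral causality)
bond 3 →J1  (C2: C, integral causality)
bond 0 →GY1  (only one flow-in slot at J1)
bond 1 →GY1  (through GY1, causality inverts; strokes same side of GY1)
bond 4 →J2  (J2: bond 1 brought flow, rest push out)
bond 6 →J2  (common-f at J2 fixed by 1)

#0 →GY1
#1 →GY1
#2 →J1
#3 →J1
#4 →J2
#5 →J2
#6 →J2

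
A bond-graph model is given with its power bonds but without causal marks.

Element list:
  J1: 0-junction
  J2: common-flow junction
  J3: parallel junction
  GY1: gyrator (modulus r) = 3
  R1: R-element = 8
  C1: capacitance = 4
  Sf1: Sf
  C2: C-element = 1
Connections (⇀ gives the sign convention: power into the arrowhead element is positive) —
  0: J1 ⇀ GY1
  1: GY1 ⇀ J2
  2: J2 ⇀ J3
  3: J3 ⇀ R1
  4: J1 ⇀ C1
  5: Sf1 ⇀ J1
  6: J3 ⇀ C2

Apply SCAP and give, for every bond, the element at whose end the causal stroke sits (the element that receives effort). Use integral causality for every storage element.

β5 |Sf1  (Sf1 fixes flow; stroke at Sf1)
β4 |J1  (prefer integral on C1)
β0 |GY1  (common-e at J1 fixed by 4)
β1 |GY1  (through GY1, causality inverts; strokes same side of GY1)
β2 |J2  (J2: bond 1 brought flow, rest push out)
β6 |J3  (C2: C, integral causality)
β3 |R1  (J3 effort already set via bond 6)

β0 stroke→GY1
β1 stroke→GY1
β2 stroke→J2
β3 stroke→R1
β4 stroke→J1
β5 stroke→Sf1
β6 stroke→J3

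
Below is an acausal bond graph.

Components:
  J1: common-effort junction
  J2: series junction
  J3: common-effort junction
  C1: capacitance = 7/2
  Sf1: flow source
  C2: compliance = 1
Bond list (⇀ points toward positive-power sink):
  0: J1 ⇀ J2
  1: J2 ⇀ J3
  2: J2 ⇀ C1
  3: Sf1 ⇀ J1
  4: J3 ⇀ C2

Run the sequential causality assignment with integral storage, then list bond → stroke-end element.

bond 0 →J1
bond 1 →J2
bond 2 →J2
bond 3 →Sf1
bond 4 →J3

β3 →Sf1  (Sf1 (Sf) sets flow on bond)
β0 →J1  (J1 needs exactly one e-in)
β1 →J2  (1-jn J2 has f-setter on 0)
β2 →J2  (common-f at J2 fixed by 0)
β4 →J3  (J3: last free bond brings effort in)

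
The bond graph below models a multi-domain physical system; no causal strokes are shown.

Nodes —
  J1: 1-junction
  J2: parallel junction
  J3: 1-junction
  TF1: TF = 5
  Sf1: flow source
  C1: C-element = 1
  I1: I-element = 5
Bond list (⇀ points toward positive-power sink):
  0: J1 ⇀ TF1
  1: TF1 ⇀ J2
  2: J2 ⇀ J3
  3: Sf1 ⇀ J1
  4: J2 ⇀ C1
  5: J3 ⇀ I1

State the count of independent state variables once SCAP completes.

#3 stroke→Sf1  (Sf1: flow source, stroke at near end)
#0 stroke→J1  (common-f at J1 fixed by 3)
#1 stroke→TF1  (through TF1, causality passes straight; one stroke at TF1)
#4 stroke→J2  (C1 integral (e out))
#2 stroke→J3  (common-e at J2 fixed by 4)
#5 stroke→I1  (J3 needs exactly one f-in)

2  (C1, I1 all integral)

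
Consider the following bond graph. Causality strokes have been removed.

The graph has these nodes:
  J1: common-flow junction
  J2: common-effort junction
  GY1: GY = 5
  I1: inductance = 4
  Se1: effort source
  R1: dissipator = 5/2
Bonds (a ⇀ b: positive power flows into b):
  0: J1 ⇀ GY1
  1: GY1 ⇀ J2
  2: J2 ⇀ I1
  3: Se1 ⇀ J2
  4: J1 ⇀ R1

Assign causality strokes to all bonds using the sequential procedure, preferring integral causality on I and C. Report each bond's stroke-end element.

β3 stroke→J2  (source Se1 imposes e)
β1 stroke→GY1  (common-e at J2 fixed by 3)
β2 stroke→I1  (J2 effort already set via bond 3)
β0 stroke→GY1  (through GY1, causality inverts; strokes same side of GY1)
β4 stroke→J1  (common-f at J1 fixed by 0)

#0 |GY1
#1 |GY1
#2 |I1
#3 |J2
#4 |J1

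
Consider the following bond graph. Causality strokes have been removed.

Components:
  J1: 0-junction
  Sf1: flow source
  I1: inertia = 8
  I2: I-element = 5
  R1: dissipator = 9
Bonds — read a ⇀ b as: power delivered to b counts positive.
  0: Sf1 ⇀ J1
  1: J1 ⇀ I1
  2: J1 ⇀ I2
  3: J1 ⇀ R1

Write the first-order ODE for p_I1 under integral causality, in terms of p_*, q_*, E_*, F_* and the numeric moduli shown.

dp_I1/dt = 9*F_Sf1 - 9*p_I1/8 - 9*p_I2/5

#0 stroke at Sf1  (Sf1 fixes flow; stroke at Sf1)
#1 stroke at I1  (I1 integral (f out))
#2 stroke at I2  (prefer integral on I2)
#3 stroke at J1  (only one effort-in slot at J1)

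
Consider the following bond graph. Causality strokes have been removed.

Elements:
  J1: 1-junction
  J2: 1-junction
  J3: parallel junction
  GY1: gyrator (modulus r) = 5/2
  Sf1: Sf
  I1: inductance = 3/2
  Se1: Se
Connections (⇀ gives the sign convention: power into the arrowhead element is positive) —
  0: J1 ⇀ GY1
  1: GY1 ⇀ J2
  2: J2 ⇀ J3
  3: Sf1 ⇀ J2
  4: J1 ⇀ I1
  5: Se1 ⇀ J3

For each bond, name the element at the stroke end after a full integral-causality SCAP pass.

bond 0 stroke at J1
bond 1 stroke at J2
bond 2 stroke at J2
bond 3 stroke at Sf1
bond 4 stroke at I1
bond 5 stroke at J3

b3 stroke at Sf1  (Sf1 (Sf) sets flow on bond)
b5 stroke at J3  (source Se1 imposes e)
b1 stroke at J2  (J2 flow already set via bond 3)
b2 stroke at J2  (J2 flow already set via bond 3)
b0 stroke at J1  (GY1 both-in/both-out from 1)
b4 stroke at I1  (J1 needs exactly one f-in)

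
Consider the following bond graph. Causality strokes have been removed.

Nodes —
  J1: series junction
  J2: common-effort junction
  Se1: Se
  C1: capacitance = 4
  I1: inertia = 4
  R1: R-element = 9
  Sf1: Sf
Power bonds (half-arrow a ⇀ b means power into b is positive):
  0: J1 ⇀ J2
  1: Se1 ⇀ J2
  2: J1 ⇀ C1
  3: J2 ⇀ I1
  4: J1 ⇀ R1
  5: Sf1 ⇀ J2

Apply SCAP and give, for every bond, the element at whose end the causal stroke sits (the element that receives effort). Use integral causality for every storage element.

bond 1 |J2  (source Se1 imposes e)
bond 5 |Sf1  (Sf1 fixes flow; stroke at Sf1)
bond 0 |J1  (J2 effort already set via bond 1)
bond 3 |I1  (common-e at J2 fixed by 1)
bond 2 |J1  (C1 outputs effort q/C1)
bond 4 |R1  (J1: last free bond brings flow in)

β0 stroke at J1
β1 stroke at J2
β2 stroke at J1
β3 stroke at I1
β4 stroke at R1
β5 stroke at Sf1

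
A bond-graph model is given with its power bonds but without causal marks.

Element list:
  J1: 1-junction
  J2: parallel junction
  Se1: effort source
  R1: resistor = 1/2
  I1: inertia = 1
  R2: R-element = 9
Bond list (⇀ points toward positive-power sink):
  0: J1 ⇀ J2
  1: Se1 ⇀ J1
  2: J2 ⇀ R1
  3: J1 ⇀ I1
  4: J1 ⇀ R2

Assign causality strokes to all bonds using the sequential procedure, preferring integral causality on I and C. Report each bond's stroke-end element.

b1 stroke→J1  (Se1: effort source, stroke at far end)
b3 stroke→I1  (I1 outputs flow p/I1)
b0 stroke→J1  (1-jn J1 has f-setter on 3)
b4 stroke→J1  (1-jn J1 has f-setter on 3)
b2 stroke→J2  (closing 0-jn rule on J2)

bond 0 stroke→J1
bond 1 stroke→J1
bond 2 stroke→J2
bond 3 stroke→I1
bond 4 stroke→J1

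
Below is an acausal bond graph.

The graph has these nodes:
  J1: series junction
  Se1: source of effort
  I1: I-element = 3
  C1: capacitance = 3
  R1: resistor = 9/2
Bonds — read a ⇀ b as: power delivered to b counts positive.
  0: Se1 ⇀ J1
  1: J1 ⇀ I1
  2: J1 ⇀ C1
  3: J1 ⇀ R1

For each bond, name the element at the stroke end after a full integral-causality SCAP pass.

b0 stroke→J1  (Se1 (Se) sets effort on bond)
b1 stroke→I1  (I1: I, integral causality)
b2 stroke→J1  (common-f at J1 fixed by 1)
b3 stroke→J1  (J1 flow already set via bond 1)

b0 →J1
b1 →I1
b2 →J1
b3 →J1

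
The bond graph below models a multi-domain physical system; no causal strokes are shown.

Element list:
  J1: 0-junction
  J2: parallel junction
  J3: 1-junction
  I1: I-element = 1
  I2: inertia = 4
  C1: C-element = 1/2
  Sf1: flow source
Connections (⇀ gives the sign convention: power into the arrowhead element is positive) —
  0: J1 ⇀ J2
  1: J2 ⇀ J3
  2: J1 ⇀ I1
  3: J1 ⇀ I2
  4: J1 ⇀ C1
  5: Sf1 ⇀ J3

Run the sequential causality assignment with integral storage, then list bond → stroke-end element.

b0 stroke at J2
b1 stroke at J3
b2 stroke at I1
b3 stroke at I2
b4 stroke at J1
b5 stroke at Sf1

b5 stroke→Sf1  (source Sf1 imposes f)
b1 stroke→J3  (J3: bond 5 brought flow, rest push out)
b0 stroke→J2  (only one effort-in slot at J2)
b2 stroke→I1  (prefer integral on I1)
b3 stroke→I2  (prefer integral on I2)
b4 stroke→J1  (only one effort-in slot at J1)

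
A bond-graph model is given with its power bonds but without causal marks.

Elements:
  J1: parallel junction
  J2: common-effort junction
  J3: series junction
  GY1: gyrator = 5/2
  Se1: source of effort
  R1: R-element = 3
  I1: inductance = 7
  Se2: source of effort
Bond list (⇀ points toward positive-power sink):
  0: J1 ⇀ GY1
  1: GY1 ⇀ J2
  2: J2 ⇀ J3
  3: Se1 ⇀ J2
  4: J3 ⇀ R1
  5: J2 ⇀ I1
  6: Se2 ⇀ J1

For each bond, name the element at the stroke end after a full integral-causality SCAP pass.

bond 0 stroke at GY1
bond 1 stroke at GY1
bond 2 stroke at J3
bond 3 stroke at J2
bond 4 stroke at R1
bond 5 stroke at I1
bond 6 stroke at J1

bond 3 stroke→J2  (Se1 fixes effort; stroke away)
bond 6 stroke→J1  (Se2 fixes effort; stroke away)
bond 0 stroke→GY1  (0-jn J1 has e-setter on 6)
bond 1 stroke→GY1  (J2 effort already set via bond 3)
bond 2 stroke→J3  (0-jn J2 has e-setter on 3)
bond 5 stroke→I1  (0-jn J2 has e-setter on 3)
bond 4 stroke→R1  (J3 needs exactly one f-in)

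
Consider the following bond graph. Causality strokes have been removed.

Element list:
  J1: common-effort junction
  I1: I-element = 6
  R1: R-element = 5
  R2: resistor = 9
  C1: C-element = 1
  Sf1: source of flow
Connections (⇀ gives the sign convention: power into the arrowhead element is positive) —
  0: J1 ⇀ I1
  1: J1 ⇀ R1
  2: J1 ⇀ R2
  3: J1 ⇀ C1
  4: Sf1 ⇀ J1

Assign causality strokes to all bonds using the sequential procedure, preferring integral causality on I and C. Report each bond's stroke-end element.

bond 4 stroke→Sf1  (Sf1 (Sf) sets flow on bond)
bond 0 stroke→I1  (I1: I, integral causality)
bond 3 stroke→J1  (C1 integral (e out))
bond 1 stroke→R1  (J1: bond 3 brought effort, rest push out)
bond 2 stroke→R2  (J1 effort already set via bond 3)

b0 |I1
b1 |R1
b2 |R2
b3 |J1
b4 |Sf1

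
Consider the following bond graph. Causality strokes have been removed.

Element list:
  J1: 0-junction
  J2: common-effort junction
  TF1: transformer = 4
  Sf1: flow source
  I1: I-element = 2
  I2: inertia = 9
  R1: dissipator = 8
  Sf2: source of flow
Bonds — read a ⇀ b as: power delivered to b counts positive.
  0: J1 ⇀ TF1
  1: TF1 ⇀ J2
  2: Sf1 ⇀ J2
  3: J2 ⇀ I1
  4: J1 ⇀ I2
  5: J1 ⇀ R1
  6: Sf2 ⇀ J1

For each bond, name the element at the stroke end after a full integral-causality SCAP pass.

β2 →Sf1  (Sf1: flow source, stroke at near end)
β6 →Sf2  (Sf2: flow source, stroke at near end)
β3 →I1  (prefer integral on I1)
β1 →J2  (J2: last free bond brings effort in)
β0 →TF1  (through TF1, causality passes straight; one stroke at TF1)
β4 →I2  (I2: I, integral causality)
β5 →J1  (closing 0-jn rule on J1)

#0 |TF1
#1 |J2
#2 |Sf1
#3 |I1
#4 |I2
#5 |J1
#6 |Sf2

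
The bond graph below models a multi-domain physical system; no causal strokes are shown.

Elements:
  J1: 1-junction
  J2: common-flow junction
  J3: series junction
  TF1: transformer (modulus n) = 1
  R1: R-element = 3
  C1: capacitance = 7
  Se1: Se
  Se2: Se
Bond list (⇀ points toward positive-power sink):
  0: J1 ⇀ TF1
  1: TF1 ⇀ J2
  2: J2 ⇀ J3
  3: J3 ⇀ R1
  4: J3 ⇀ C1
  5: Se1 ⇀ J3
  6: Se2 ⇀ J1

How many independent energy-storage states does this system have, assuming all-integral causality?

1  (C1 all integral)

#5 stroke at J3  (source Se1 imposes e)
#6 stroke at J1  (source Se2 imposes e)
#0 stroke at TF1  (J1 needs exactly one f-in)
#1 stroke at J2  (through TF1, causality passes straight; one stroke at TF1)
#2 stroke at J3  (J2 needs exactly one f-in)
#4 stroke at J3  (C1 outputs effort q/C1)
#3 stroke at R1  (only one flow-in slot at J3)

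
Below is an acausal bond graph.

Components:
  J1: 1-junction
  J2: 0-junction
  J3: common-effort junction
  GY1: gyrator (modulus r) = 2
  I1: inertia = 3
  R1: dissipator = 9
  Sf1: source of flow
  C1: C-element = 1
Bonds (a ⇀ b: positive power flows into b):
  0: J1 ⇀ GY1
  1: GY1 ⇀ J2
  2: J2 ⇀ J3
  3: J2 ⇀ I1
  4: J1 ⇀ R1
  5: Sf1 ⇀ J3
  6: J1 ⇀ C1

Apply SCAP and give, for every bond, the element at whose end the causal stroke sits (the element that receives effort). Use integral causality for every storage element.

β0 stroke→J1
β1 stroke→J2
β2 stroke→J3
β3 stroke→I1
β4 stroke→R1
β5 stroke→Sf1
β6 stroke→J1

β5 |Sf1  (Sf1 (Sf) sets flow on bond)
β2 |J3  (J3 needs exactly one e-in)
β3 |I1  (I1 outputs flow p/I1)
β1 |J2  (closing 0-jn rule on J2)
β0 |J1  (GY1 both-in/both-out from 1)
β6 |J1  (prefer integral on C1)
β4 |R1  (J1: last free bond brings flow in)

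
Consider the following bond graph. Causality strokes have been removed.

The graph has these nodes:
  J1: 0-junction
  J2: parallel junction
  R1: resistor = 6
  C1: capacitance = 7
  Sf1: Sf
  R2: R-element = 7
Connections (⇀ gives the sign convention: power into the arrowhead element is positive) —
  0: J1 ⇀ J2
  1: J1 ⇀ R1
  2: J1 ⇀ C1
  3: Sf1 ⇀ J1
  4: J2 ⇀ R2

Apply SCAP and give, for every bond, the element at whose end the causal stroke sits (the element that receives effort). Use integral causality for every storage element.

bond 0 stroke at J2
bond 1 stroke at R1
bond 2 stroke at J1
bond 3 stroke at Sf1
bond 4 stroke at R2

β3 stroke→Sf1  (Sf1 fixes flow; stroke at Sf1)
β2 stroke→J1  (prefer integral on C1)
β0 stroke→J2  (common-e at J1 fixed by 2)
β1 stroke→R1  (common-e at J1 fixed by 2)
β4 stroke→R2  (J2 effort already set via bond 0)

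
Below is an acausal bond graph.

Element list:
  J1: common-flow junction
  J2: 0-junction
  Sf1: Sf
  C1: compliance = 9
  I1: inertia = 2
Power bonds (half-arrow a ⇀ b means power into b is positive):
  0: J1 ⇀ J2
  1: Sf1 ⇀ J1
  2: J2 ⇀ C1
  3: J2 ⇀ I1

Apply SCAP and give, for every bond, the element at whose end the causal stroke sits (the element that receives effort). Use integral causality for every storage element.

β0 →J1
β1 →Sf1
β2 →J2
β3 →I1

β1 stroke→Sf1  (Sf1 (Sf) sets flow on bond)
β0 stroke→J1  (common-f at J1 fixed by 1)
β2 stroke→J2  (C1 integral (e out))
β3 stroke→I1  (common-e at J2 fixed by 2)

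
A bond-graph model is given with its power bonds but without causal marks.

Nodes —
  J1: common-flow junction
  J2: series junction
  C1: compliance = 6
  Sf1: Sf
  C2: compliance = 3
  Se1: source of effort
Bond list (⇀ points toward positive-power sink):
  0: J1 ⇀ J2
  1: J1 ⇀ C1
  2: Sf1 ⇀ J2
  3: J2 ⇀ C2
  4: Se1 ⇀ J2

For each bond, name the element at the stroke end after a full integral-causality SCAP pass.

β0 stroke→J2
β1 stroke→J1
β2 stroke→Sf1
β3 stroke→J2
β4 stroke→J2

bond 2 |Sf1  (Sf1 fixes flow; stroke at Sf1)
bond 4 |J2  (source Se1 imposes e)
bond 0 |J2  (J2: bond 2 brought flow, rest push out)
bond 3 |J2  (J2 flow already set via bond 2)
bond 1 |J1  (J1 flow already set via bond 0)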